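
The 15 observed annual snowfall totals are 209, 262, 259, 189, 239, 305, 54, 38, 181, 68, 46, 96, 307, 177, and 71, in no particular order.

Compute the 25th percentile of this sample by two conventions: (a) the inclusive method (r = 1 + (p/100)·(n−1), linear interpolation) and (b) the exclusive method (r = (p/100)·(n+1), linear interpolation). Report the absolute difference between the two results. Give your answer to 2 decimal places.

1.50

Sorted: 38, 46, 54, 68, 71, 96, 177, 181, 189, 209, 239, 259, 262, 305, 307.
n = 15.
(a) r = 4.5; between ranks 4 (68) and 5 (71): 69.5.
(b) r = 4 → value at rank 4 = 68.
|69.5 − 68| = 1.5.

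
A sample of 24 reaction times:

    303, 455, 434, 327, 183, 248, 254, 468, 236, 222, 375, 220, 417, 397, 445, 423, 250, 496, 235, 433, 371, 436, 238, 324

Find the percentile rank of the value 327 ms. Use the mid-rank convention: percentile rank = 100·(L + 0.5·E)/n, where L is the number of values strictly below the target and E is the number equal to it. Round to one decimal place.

47.9

Sorted: 183, 220, 222, 235, 236, 238, 248, 250, 254, 303, 324, 327, 371, 375, 397, 417, 423, 433, 434, 436, 445, 455, 468, 496.
Count below 327: L = 11; count equal: E = 1; n = 24.
Percentile rank = 100·(11 + 0.5·1)/24 = 100·11.5/24 = 47.92.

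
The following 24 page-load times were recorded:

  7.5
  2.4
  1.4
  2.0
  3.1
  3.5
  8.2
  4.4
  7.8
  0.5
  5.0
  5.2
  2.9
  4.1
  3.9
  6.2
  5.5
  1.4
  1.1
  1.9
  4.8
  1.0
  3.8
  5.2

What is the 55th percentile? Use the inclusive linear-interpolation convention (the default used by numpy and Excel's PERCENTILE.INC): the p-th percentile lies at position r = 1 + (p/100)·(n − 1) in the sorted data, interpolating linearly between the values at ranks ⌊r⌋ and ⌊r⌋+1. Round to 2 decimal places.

4.03

Sorted: 0.5, 1.0, 1.1, 1.4, 1.4, 1.9, 2.0, 2.4, 2.9, 3.1, 3.5, 3.8, 3.9, 4.1, 4.4, 4.8, 5.0, 5.2, 5.2, 5.5, 6.2, 7.5, 7.8, 8.2.
n = 24.
r = 1 + (55/100)·(24 − 1) = 1 + 12.65 = 13.65.
Rank 13 is 3.9 and rank 14 is 4.1.
Interpolate: 3.9 + 0.65·(4.1 − 3.9) = 3.9 + 0.65·0.2 = 4.03.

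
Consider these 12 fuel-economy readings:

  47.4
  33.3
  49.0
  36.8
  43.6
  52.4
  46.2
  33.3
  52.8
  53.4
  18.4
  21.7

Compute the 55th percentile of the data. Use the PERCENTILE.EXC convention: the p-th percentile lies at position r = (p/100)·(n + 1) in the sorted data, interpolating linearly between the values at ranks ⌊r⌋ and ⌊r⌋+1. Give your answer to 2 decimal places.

Sorted: 18.4, 21.7, 33.3, 33.3, 36.8, 43.6, 46.2, 47.4, 49.0, 52.4, 52.8, 53.4.
n = 12.
r = (55/100)·(12 + 1) = 7.15.
Rank 7 is 46.2 and rank 8 is 47.4.
Interpolate: 46.2 + 0.15·(47.4 − 46.2) = 46.2 + 0.15·1.2 = 46.38.

46.38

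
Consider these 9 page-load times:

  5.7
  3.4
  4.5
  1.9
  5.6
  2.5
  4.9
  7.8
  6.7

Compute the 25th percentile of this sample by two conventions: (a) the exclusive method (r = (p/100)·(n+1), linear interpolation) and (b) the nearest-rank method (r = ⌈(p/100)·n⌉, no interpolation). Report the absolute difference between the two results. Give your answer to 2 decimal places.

Sorted: 1.9, 2.5, 3.4, 4.5, 4.9, 5.6, 5.7, 6.7, 7.8.
n = 9.
(a) r = 2.5; between ranks 2 (2.5) and 3 (3.4): 2.95.
(b) the nearest-rank method: rank 3 → 3.4.
|2.95 − 3.4| = 0.45.

0.45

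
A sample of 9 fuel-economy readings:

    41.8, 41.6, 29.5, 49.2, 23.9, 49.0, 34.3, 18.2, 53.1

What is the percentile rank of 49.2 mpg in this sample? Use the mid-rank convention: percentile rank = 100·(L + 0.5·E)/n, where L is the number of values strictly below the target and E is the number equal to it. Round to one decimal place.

Sorted: 18.2, 23.9, 29.5, 34.3, 41.6, 41.8, 49.0, 49.2, 53.1.
Count below 49.2: L = 7; count equal: E = 1; n = 9.
Percentile rank = 100·(7 + 0.5·1)/9 = 100·7.5/9 = 83.33.

83.3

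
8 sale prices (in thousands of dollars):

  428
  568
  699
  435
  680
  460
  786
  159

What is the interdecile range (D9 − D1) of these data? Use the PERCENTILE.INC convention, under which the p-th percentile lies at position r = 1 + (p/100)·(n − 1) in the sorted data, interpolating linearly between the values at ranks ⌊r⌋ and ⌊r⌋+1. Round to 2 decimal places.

377.80

Sorted: 159, 428, 435, 460, 568, 680, 699, 786.
n = 8.
P10: r = 1.7; ranks 1–2 are 159, 428; interpolating gives 347.3.
P90: r = 7.3; ranks 7–8 are 699, 786; interpolating gives 725.1.
Difference: 725.1 − 347.3 = 377.8.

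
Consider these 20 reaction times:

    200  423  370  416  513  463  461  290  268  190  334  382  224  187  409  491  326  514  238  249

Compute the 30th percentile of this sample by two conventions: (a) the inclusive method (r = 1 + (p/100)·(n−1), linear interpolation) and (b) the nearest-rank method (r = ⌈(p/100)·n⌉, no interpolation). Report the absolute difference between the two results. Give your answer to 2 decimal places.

Sorted: 187, 190, 200, 224, 238, 249, 268, 290, 326, 334, 370, 382, 409, 416, 423, 461, 463, 491, 513, 514.
n = 20.
(a) r = 6.7; between ranks 6 (249) and 7 (268): 262.3.
(b) the nearest-rank method: rank 6 → 249.
|262.3 − 249| = 13.3.

13.30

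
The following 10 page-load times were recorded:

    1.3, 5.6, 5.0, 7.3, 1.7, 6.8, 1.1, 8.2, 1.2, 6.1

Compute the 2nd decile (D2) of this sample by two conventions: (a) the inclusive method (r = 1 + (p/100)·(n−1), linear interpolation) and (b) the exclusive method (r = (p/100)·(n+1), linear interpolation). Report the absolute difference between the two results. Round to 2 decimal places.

Sorted: 1.1, 1.2, 1.3, 1.7, 5.0, 5.6, 6.1, 6.8, 7.3, 8.2.
n = 10.
(a) r = 2.8; between ranks 2 (1.2) and 3 (1.3): 1.28.
(b) r = 2.2; between ranks 2 (1.2) and 3 (1.3): 1.22.
|1.28 − 1.22| = 0.06.

0.06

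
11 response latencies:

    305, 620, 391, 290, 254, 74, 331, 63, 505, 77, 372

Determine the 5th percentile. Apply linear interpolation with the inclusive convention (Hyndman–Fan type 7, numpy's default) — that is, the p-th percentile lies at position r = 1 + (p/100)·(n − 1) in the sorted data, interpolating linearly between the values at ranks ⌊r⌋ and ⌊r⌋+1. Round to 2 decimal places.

Sorted: 63, 74, 77, 254, 290, 305, 331, 372, 391, 505, 620.
n = 11.
r = 1 + (5/100)·(11 − 1) = 1 + 0.5 = 1.5.
Rank 1 is 63 and rank 2 is 74.
Interpolate: 63 + 0.5·(74 − 63) = 63 + 0.5·11 = 68.5.

68.50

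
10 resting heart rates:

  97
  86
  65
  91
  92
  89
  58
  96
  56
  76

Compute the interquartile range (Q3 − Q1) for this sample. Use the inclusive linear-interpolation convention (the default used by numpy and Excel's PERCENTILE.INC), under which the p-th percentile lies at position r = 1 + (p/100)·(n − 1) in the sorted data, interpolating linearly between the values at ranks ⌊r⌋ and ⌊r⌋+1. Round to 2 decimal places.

Sorted: 56, 58, 65, 76, 86, 89, 91, 92, 96, 97.
n = 10.
P25: r = 3.25; ranks 3–4 are 65, 76; interpolating gives 67.75.
P75: r = 7.75; ranks 7–8 are 91, 92; interpolating gives 91.75.
Difference: 91.75 − 67.75 = 24.

24.00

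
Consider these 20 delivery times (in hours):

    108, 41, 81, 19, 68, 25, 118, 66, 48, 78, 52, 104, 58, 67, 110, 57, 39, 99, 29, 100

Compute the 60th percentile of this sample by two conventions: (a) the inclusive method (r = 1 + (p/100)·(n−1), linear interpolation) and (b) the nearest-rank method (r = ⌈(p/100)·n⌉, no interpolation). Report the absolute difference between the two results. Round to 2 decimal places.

4.00

Sorted: 19, 25, 29, 39, 41, 48, 52, 57, 58, 66, 67, 68, 78, 81, 99, 100, 104, 108, 110, 118.
n = 20.
(a) r = 12.4; between ranks 12 (68) and 13 (78): 72.
(b) the nearest-rank method: rank 12 → 68.
|72 − 68| = 4.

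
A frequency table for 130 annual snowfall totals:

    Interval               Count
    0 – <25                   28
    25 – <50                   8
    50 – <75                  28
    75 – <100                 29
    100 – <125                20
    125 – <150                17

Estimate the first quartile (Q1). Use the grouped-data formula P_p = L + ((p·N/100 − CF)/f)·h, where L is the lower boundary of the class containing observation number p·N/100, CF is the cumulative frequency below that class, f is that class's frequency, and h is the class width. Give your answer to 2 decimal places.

N = 130; target position k = 25/100 · 130 = 32.5.
Cumulative frequencies: 28, 36, 64, 93, 113, 130.
Observation 32.5 falls in the class 25 – <50.
L = 25, CF = 28, f = 8, h = 25.
P25 = 25 + ((32.5 − 28)/8)·25 = 25 + 14.0625 = 39.0625.

39.06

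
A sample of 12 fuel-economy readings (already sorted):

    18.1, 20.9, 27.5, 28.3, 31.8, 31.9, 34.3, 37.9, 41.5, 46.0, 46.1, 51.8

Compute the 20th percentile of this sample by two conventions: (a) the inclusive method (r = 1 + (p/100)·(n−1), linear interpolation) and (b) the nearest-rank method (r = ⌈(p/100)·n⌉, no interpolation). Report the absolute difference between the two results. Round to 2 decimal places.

n = 12.
(a) r = 3.2; between ranks 3 (27.5) and 4 (28.3): 27.66.
(b) the nearest-rank method: rank 3 → 27.5.
|27.66 − 27.5| = 0.16.

0.16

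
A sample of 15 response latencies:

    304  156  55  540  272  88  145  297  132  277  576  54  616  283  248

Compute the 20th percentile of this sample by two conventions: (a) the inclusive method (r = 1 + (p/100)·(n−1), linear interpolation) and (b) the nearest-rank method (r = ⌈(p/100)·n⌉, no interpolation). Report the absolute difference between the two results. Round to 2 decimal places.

35.20

Sorted: 54, 55, 88, 132, 145, 156, 248, 272, 277, 283, 297, 304, 540, 576, 616.
n = 15.
(a) r = 3.8; between ranks 3 (88) and 4 (132): 123.2.
(b) the nearest-rank method: rank 3 → 88.
|123.2 − 88| = 35.2.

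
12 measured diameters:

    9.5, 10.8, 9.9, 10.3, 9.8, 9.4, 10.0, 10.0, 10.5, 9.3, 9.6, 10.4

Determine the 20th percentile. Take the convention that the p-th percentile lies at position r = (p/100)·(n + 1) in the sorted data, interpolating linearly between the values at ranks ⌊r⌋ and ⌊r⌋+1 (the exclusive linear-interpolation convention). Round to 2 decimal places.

Sorted: 9.3, 9.4, 9.5, 9.6, 9.8, 9.9, 10.0, 10.0, 10.3, 10.4, 10.5, 10.8.
n = 12.
r = (20/100)·(12 + 1) = 2.6.
Rank 2 is 9.4 and rank 3 is 9.5.
Interpolate: 9.4 + 0.6·(9.5 − 9.4) = 9.4 + 0.6·0.1 = 9.46.

9.46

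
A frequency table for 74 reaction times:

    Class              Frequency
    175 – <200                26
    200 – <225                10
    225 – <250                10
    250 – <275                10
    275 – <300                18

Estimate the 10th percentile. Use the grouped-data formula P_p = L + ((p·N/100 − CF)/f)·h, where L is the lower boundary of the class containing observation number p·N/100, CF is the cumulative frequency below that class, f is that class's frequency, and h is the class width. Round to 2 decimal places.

N = 74; target position k = 10/100 · 74 = 7.4.
Cumulative frequencies: 26, 36, 46, 56, 74.
Observation 7.4 falls in the class 175 – <200.
L = 175, CF = 0, f = 26, h = 25.
P10 = 175 + ((7.4 − 0)/26)·25 = 175 + 7.11538 = 182.115.

182.12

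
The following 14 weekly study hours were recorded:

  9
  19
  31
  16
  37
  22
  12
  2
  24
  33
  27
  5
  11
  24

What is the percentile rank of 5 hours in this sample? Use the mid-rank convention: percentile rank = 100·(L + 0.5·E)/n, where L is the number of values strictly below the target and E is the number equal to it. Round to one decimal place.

Sorted: 2, 5, 9, 11, 12, 16, 19, 22, 24, 24, 27, 31, 33, 37.
Count below 5: L = 1; count equal: E = 1; n = 14.
Percentile rank = 100·(1 + 0.5·1)/14 = 100·1.5/14 = 10.71.

10.7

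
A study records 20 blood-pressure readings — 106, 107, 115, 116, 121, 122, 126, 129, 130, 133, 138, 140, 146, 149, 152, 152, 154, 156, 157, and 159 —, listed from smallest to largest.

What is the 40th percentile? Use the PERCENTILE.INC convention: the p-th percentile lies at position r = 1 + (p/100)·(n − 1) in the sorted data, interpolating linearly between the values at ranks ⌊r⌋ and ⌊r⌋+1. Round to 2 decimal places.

n = 20.
r = 1 + (40/100)·(20 − 1) = 1 + 7.6 = 8.6.
Rank 8 is 129 and rank 9 is 130.
Interpolate: 129 + 0.6·(130 − 129) = 129 + 0.6·1 = 129.6.

129.60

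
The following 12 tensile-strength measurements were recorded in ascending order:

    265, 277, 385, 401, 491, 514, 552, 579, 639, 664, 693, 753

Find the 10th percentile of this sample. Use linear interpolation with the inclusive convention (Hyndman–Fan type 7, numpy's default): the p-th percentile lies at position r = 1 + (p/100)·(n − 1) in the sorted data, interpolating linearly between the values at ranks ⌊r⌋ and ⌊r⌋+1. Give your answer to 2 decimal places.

n = 12.
r = 1 + (10/100)·(12 − 1) = 1 + 1.1 = 2.1.
Rank 2 is 277 and rank 3 is 385.
Interpolate: 277 + 0.1·(385 − 277) = 277 + 0.1·108 = 287.8.

287.80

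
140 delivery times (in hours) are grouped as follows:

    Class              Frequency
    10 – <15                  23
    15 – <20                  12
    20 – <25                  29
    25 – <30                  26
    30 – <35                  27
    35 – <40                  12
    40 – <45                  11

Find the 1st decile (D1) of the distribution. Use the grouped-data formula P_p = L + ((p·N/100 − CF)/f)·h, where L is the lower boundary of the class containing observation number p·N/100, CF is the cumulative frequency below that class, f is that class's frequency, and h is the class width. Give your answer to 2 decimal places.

N = 140; target position k = 10/100 · 140 = 14.
Cumulative frequencies: 23, 35, 64, 90, 117, 129, 140.
Observation 14 falls in the class 10 – <15.
L = 10, CF = 0, f = 23, h = 5.
P10 = 10 + ((14 − 0)/23)·5 = 10 + 3.04348 = 13.0435.

13.04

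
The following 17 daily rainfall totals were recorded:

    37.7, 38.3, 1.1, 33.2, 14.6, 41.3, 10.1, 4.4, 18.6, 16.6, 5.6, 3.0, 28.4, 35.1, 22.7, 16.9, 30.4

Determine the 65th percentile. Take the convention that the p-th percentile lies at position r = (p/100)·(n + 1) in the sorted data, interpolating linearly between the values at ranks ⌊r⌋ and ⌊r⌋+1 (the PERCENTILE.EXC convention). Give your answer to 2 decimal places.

29.80

Sorted: 1.1, 3.0, 4.4, 5.6, 10.1, 14.6, 16.6, 16.9, 18.6, 22.7, 28.4, 30.4, 33.2, 35.1, 37.7, 38.3, 41.3.
n = 17.
r = (65/100)·(17 + 1) = 11.7.
Rank 11 is 28.4 and rank 12 is 30.4.
Interpolate: 28.4 + 0.7·(30.4 − 28.4) = 28.4 + 0.7·2 = 29.8.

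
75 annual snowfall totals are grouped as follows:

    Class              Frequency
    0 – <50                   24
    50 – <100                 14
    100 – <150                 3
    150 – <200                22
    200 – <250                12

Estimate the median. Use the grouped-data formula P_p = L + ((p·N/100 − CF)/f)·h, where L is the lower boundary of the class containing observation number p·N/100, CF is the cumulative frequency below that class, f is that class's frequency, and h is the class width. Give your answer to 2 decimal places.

98.21

N = 75; target position k = 50/100 · 75 = 37.5.
Cumulative frequencies: 24, 38, 41, 63, 75.
Observation 37.5 falls in the class 50 – <100.
L = 50, CF = 24, f = 14, h = 50.
P50 = 50 + ((37.5 − 24)/14)·50 = 50 + 48.2143 = 98.2143.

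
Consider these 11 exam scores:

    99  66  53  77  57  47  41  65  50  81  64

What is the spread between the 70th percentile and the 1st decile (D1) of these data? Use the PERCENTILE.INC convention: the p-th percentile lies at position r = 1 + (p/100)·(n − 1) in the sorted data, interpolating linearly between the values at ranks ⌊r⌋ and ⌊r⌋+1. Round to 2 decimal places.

19.00

Sorted: 41, 47, 50, 53, 57, 64, 65, 66, 77, 81, 99.
n = 11.
P10: r = 2 (integer) → 47.
P70: r = 8 (integer) → 66.
Difference: 66 − 47 = 19.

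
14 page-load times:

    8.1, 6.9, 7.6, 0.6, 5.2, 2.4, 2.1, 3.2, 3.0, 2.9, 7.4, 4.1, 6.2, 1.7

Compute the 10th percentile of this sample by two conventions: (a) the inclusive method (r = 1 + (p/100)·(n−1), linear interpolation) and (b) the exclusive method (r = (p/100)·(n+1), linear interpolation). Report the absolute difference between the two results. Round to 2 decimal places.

Sorted: 0.6, 1.7, 2.1, 2.4, 2.9, 3.0, 3.2, 4.1, 5.2, 6.2, 6.9, 7.4, 7.6, 8.1.
n = 14.
(a) r = 2.3; between ranks 2 (1.7) and 3 (2.1): 1.82.
(b) r = 1.5; between ranks 1 (0.6) and 2 (1.7): 1.15.
|1.82 − 1.15| = 0.67.

0.67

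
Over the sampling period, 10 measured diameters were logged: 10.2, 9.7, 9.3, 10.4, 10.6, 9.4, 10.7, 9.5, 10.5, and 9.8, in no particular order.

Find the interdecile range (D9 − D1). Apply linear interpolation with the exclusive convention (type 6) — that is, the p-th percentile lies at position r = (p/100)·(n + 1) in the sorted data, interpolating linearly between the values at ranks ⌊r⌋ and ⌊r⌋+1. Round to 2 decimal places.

Sorted: 9.3, 9.4, 9.5, 9.7, 9.8, 10.2, 10.4, 10.5, 10.6, 10.7.
n = 10.
P10: r = 1.1; ranks 1–2 are 9.3, 9.4; interpolating gives 9.31.
P90: r = 9.9; ranks 9–10 are 10.6, 10.7; interpolating gives 10.69.
Difference: 10.69 − 9.31 = 1.38.

1.38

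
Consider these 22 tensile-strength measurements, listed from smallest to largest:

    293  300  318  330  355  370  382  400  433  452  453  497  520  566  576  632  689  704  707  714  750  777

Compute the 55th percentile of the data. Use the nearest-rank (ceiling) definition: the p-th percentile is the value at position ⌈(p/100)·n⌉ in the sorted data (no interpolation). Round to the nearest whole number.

n = 22.
Position = ⌈55/100 · 22⌉ = ⌈12.1⌉ = 13.
The value at rank 13 is 520.

520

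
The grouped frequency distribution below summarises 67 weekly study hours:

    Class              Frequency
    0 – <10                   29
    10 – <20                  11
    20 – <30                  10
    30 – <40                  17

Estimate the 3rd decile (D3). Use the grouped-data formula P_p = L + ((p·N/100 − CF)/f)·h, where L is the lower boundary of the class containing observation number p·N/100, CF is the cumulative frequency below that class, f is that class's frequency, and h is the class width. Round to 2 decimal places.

N = 67; target position k = 30/100 · 67 = 20.1.
Cumulative frequencies: 29, 40, 50, 67.
Observation 20.1 falls in the class 0 – <10.
L = 0, CF = 0, f = 29, h = 10.
P30 = 0 + ((20.1 − 0)/29)·10 = 0 + 6.93103 = 6.93103.

6.93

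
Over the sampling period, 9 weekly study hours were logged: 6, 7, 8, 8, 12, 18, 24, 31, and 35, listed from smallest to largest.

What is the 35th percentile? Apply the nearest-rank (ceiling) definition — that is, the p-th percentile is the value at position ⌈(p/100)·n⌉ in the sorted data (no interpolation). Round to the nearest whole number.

8

n = 9.
Position = ⌈35/100 · 9⌉ = ⌈3.15⌉ = 4.
The value at rank 4 is 8.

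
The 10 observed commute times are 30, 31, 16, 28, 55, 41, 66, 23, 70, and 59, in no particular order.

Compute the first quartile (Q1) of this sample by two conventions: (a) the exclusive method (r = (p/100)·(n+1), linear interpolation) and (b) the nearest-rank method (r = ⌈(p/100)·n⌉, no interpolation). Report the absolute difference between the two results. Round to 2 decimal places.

1.25

Sorted: 16, 23, 28, 30, 31, 41, 55, 59, 66, 70.
n = 10.
(a) r = 2.75; between ranks 2 (23) and 3 (28): 26.75.
(b) the nearest-rank method: rank 3 → 28.
|26.75 − 28| = 1.25.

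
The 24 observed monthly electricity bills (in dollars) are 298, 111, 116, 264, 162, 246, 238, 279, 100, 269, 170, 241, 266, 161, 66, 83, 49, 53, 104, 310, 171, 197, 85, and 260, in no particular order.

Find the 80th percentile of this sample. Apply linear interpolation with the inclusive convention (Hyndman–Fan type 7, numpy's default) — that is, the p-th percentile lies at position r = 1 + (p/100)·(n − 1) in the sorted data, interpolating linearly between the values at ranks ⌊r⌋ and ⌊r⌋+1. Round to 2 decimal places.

264.80

Sorted: 49, 53, 66, 83, 85, 100, 104, 111, 116, 161, 162, 170, 171, 197, 238, 241, 246, 260, 264, 266, 269, 279, 298, 310.
n = 24.
r = 1 + (80/100)·(24 − 1) = 1 + 18.4 = 19.4.
Rank 19 is 264 and rank 20 is 266.
Interpolate: 264 + 0.4·(266 − 264) = 264 + 0.4·2 = 264.8.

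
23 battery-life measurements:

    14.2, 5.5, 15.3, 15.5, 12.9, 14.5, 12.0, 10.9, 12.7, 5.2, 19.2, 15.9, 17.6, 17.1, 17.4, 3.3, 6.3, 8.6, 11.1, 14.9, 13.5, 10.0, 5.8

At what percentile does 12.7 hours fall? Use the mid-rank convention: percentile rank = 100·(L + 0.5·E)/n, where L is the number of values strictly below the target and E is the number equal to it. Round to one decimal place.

45.7

Sorted: 3.3, 5.2, 5.5, 5.8, 6.3, 8.6, 10.0, 10.9, 11.1, 12.0, 12.7, 12.9, 13.5, 14.2, 14.5, 14.9, 15.3, 15.5, 15.9, 17.1, 17.4, 17.6, 19.2.
Count below 12.7: L = 10; count equal: E = 1; n = 23.
Percentile rank = 100·(10 + 0.5·1)/23 = 100·10.5/23 = 45.65.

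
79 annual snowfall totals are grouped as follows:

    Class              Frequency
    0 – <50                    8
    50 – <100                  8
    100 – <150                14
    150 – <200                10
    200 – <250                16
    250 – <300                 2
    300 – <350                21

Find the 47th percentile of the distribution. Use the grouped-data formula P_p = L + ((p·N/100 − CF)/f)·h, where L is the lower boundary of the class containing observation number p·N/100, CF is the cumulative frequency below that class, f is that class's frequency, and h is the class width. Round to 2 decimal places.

N = 79; target position k = 47/100 · 79 = 37.13.
Cumulative frequencies: 8, 16, 30, 40, 56, 58, 79.
Observation 37.13 falls in the class 150 – <200.
L = 150, CF = 30, f = 10, h = 50.
P47 = 150 + ((37.13 − 30)/10)·50 = 150 + 35.65 = 185.65.

185.65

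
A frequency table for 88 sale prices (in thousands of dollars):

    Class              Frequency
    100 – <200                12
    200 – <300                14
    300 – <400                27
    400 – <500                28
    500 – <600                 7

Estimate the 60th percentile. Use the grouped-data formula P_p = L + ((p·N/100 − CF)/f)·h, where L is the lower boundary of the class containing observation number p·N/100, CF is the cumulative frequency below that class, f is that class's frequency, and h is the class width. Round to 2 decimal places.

N = 88; target position k = 60/100 · 88 = 52.8.
Cumulative frequencies: 12, 26, 53, 81, 88.
Observation 52.8 falls in the class 300 – <400.
L = 300, CF = 26, f = 27, h = 100.
P60 = 300 + ((52.8 − 26)/27)·100 = 300 + 99.2593 = 399.259.

399.26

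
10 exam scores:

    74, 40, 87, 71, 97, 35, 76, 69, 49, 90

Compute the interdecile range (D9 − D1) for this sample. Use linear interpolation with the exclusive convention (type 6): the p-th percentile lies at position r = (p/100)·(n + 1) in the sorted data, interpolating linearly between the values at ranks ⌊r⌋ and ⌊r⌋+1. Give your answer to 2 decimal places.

Sorted: 35, 40, 49, 69, 71, 74, 76, 87, 90, 97.
n = 10.
P10: r = 1.1; ranks 1–2 are 35, 40; interpolating gives 35.5.
P90: r = 9.9; ranks 9–10 are 90, 97; interpolating gives 96.3.
Difference: 96.3 − 35.5 = 60.8.

60.80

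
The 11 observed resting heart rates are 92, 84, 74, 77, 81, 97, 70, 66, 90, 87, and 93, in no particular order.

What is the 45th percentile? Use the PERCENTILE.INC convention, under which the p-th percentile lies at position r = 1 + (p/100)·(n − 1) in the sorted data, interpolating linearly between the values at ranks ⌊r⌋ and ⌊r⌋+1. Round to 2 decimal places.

Sorted: 66, 70, 74, 77, 81, 84, 87, 90, 92, 93, 97.
n = 11.
r = 1 + (45/100)·(11 − 1) = 1 + 4.5 = 5.5.
Rank 5 is 81 and rank 6 is 84.
Interpolate: 81 + 0.5·(84 − 81) = 81 + 0.5·3 = 82.5.

82.50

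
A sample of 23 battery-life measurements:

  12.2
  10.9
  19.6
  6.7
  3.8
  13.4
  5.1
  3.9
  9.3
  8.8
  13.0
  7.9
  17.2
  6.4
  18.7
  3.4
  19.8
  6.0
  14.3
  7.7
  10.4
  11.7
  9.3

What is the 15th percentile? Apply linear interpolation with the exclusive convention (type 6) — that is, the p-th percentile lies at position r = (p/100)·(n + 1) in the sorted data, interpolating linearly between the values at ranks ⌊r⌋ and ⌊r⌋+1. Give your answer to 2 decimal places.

Sorted: 3.4, 3.8, 3.9, 5.1, 6.0, 6.4, 6.7, 7.7, 7.9, 8.8, 9.3, 9.3, 10.4, 10.9, 11.7, 12.2, 13.0, 13.4, 14.3, 17.2, 18.7, 19.6, 19.8.
n = 23.
r = (15/100)·(23 + 1) = 3.6.
Rank 3 is 3.9 and rank 4 is 5.1.
Interpolate: 3.9 + 0.6·(5.1 − 3.9) = 3.9 + 0.6·1.2 = 4.62.

4.62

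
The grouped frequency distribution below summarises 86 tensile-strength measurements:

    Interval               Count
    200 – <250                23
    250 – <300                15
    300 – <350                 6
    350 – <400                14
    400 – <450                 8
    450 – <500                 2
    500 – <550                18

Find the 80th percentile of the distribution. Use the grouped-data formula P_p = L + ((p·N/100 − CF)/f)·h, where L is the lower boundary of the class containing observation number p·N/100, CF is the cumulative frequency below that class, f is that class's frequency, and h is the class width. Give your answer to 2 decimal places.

502.22

N = 86; target position k = 80/100 · 86 = 68.8.
Cumulative frequencies: 23, 38, 44, 58, 66, 68, 86.
Observation 68.8 falls in the class 500 – <550.
L = 500, CF = 68, f = 18, h = 50.
P80 = 500 + ((68.8 − 68)/18)·50 = 500 + 2.22222 = 502.222.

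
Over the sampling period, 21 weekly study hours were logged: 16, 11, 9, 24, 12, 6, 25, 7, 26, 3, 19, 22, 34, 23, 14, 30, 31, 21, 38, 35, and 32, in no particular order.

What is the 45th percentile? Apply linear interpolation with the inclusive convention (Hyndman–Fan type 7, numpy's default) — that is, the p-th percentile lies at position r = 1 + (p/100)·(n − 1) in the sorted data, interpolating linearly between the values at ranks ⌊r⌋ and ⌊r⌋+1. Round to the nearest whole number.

21

Sorted: 3, 6, 7, 9, 11, 12, 14, 16, 19, 21, 22, 23, 24, 25, 26, 30, 31, 32, 34, 35, 38.
n = 21.
r = 1 + (45/100)·(21 − 1) = 1 + 9 = 10.
r is an integer, so P45 is the value at rank 10: 21.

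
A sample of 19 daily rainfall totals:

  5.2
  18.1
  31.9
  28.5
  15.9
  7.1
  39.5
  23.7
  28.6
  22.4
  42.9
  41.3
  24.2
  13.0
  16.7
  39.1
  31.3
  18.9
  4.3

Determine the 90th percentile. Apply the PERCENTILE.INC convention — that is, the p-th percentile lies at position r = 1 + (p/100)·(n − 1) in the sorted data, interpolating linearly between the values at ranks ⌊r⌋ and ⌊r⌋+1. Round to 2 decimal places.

39.86

Sorted: 4.3, 5.2, 7.1, 13.0, 15.9, 16.7, 18.1, 18.9, 22.4, 23.7, 24.2, 28.5, 28.6, 31.3, 31.9, 39.1, 39.5, 41.3, 42.9.
n = 19.
r = 1 + (90/100)·(19 − 1) = 1 + 16.2 = 17.2.
Rank 17 is 39.5 and rank 18 is 41.3.
Interpolate: 39.5 + 0.2·(41.3 − 39.5) = 39.5 + 0.2·1.8 = 39.86.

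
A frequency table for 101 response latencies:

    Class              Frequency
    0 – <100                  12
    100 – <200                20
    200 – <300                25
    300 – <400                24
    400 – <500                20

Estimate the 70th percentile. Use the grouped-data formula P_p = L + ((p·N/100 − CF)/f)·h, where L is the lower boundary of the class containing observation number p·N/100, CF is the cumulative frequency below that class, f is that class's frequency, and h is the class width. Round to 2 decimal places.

357.08

N = 101; target position k = 70/100 · 101 = 70.7.
Cumulative frequencies: 12, 32, 57, 81, 101.
Observation 70.7 falls in the class 300 – <400.
L = 300, CF = 57, f = 24, h = 100.
P70 = 300 + ((70.7 − 57)/24)·100 = 300 + 57.0833 = 357.083.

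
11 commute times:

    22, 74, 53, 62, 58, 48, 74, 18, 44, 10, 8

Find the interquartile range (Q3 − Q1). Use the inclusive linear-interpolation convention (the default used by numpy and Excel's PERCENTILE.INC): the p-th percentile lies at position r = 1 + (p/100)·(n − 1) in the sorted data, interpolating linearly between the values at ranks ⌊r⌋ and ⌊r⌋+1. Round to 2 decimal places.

Sorted: 8, 10, 18, 22, 44, 48, 53, 58, 62, 74, 74.
n = 11.
P25: r = 3.5; ranks 3–4 are 18, 22; interpolating gives 20.
P75: r = 8.5; ranks 8–9 are 58, 62; interpolating gives 60.
Difference: 60 − 20 = 40.

40.00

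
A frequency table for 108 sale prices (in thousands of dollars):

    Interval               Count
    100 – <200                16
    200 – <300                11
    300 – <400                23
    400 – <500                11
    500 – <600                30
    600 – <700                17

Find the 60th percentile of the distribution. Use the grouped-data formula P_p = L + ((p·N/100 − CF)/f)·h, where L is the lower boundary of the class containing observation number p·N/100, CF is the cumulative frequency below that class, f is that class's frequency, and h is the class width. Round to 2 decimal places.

512.67

N = 108; target position k = 60/100 · 108 = 64.8.
Cumulative frequencies: 16, 27, 50, 61, 91, 108.
Observation 64.8 falls in the class 500 – <600.
L = 500, CF = 61, f = 30, h = 100.
P60 = 500 + ((64.8 − 61)/30)·100 = 500 + 12.6667 = 512.667.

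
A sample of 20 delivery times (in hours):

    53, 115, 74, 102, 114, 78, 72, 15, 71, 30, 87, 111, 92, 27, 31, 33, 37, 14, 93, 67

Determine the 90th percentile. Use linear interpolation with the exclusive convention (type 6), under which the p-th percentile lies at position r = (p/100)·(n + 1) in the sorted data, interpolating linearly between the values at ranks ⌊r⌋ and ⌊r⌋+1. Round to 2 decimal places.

Sorted: 14, 15, 27, 30, 31, 33, 37, 53, 67, 71, 72, 74, 78, 87, 92, 93, 102, 111, 114, 115.
n = 20.
r = (90/100)·(20 + 1) = 18.9.
Rank 18 is 111 and rank 19 is 114.
Interpolate: 111 + 0.9·(114 − 111) = 111 + 0.9·3 = 113.7.

113.70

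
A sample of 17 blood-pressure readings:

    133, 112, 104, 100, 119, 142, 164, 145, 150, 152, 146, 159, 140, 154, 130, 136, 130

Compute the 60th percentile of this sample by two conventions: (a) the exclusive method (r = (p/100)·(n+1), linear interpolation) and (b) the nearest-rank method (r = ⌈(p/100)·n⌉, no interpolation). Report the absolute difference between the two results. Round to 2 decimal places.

0.60

Sorted: 100, 104, 112, 119, 130, 130, 133, 136, 140, 142, 145, 146, 150, 152, 154, 159, 164.
n = 17.
(a) r = 10.8; between ranks 10 (142) and 11 (145): 144.4.
(b) the nearest-rank method: rank 11 → 145.
|144.4 − 145| = 0.6.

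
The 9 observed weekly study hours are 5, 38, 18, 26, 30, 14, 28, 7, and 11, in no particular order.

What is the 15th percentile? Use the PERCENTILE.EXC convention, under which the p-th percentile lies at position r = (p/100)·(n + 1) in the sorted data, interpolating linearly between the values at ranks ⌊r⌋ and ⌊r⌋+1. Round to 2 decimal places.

6.00

Sorted: 5, 7, 11, 14, 18, 26, 28, 30, 38.
n = 9.
r = (15/100)·(9 + 1) = 1.5.
Rank 1 is 5 and rank 2 is 7.
Interpolate: 5 + 0.5·(7 − 5) = 5 + 0.5·2 = 6.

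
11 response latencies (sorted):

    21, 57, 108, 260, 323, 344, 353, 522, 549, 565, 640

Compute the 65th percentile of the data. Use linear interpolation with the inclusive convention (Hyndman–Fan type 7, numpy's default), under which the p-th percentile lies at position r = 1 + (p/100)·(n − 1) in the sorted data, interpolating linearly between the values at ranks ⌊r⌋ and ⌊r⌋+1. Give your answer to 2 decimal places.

n = 11.
r = 1 + (65/100)·(11 − 1) = 1 + 6.5 = 7.5.
Rank 7 is 353 and rank 8 is 522.
Interpolate: 353 + 0.5·(522 − 353) = 353 + 0.5·169 = 437.5.

437.50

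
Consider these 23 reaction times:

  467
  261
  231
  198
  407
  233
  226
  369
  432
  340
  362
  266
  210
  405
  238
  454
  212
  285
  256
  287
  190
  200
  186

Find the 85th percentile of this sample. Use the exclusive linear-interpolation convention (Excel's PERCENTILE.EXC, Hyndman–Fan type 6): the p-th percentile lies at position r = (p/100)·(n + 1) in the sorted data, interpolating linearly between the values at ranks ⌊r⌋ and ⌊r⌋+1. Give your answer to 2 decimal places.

Sorted: 186, 190, 198, 200, 210, 212, 226, 231, 233, 238, 256, 261, 266, 285, 287, 340, 362, 369, 405, 407, 432, 454, 467.
n = 23.
r = (85/100)·(23 + 1) = 20.4.
Rank 20 is 407 and rank 21 is 432.
Interpolate: 407 + 0.4·(432 − 407) = 407 + 0.4·25 = 417.

417.00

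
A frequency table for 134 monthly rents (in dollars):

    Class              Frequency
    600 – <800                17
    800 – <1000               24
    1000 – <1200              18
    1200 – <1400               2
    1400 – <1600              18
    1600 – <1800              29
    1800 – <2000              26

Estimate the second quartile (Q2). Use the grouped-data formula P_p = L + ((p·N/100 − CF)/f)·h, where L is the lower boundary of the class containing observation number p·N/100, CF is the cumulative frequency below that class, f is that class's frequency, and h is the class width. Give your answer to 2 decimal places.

N = 134; target position k = 50/100 · 134 = 67.
Cumulative frequencies: 17, 41, 59, 61, 79, 108, 134.
Observation 67 falls in the class 1400 – <1600.
L = 1400, CF = 61, f = 18, h = 200.
P50 = 1400 + ((67 − 61)/18)·200 = 1400 + 66.6667 = 1466.67.

1466.67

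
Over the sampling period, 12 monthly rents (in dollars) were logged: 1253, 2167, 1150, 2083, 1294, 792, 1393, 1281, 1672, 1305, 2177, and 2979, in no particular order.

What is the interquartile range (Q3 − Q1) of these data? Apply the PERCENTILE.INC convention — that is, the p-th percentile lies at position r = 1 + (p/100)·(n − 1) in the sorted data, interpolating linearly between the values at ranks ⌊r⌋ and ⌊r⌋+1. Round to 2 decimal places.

830.00

Sorted: 792, 1150, 1253, 1281, 1294, 1305, 1393, 1672, 2083, 2167, 2177, 2979.
n = 12.
P25: r = 3.75; ranks 3–4 are 1253, 1281; interpolating gives 1274.
P75: r = 9.25; ranks 9–10 are 2083, 2167; interpolating gives 2104.
Difference: 2104 − 1274 = 830.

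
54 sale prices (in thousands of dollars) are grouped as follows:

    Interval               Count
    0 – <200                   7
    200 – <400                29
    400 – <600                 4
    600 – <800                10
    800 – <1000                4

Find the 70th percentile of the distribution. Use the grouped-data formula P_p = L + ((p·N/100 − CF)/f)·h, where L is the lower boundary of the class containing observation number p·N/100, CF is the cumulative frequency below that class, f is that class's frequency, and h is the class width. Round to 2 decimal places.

N = 54; target position k = 70/100 · 54 = 37.8.
Cumulative frequencies: 7, 36, 40, 50, 54.
Observation 37.8 falls in the class 400 – <600.
L = 400, CF = 36, f = 4, h = 200.
P70 = 400 + ((37.8 − 36)/4)·200 = 400 + 90 = 490.

490.00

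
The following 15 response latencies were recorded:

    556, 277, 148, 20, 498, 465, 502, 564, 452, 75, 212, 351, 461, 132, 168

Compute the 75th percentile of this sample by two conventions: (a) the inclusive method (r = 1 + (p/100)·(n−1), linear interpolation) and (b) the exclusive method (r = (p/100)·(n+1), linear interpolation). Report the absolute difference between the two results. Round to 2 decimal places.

Sorted: 20, 75, 132, 148, 168, 212, 277, 351, 452, 461, 465, 498, 502, 556, 564.
n = 15.
(a) r = 11.5; between ranks 11 (465) and 12 (498): 481.5.
(b) r = 12 → value at rank 12 = 498.
|481.5 − 498| = 16.5.

16.50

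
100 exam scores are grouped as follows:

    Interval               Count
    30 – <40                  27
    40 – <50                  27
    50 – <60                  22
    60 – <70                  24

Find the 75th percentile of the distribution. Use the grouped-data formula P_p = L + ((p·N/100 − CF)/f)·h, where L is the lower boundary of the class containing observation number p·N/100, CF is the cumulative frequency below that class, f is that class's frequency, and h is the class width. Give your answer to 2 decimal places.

59.55

N = 100; target position k = 75/100 · 100 = 75.
Cumulative frequencies: 27, 54, 76, 100.
Observation 75 falls in the class 50 – <60.
L = 50, CF = 54, f = 22, h = 10.
P75 = 50 + ((75 − 54)/22)·10 = 50 + 9.54545 = 59.5455.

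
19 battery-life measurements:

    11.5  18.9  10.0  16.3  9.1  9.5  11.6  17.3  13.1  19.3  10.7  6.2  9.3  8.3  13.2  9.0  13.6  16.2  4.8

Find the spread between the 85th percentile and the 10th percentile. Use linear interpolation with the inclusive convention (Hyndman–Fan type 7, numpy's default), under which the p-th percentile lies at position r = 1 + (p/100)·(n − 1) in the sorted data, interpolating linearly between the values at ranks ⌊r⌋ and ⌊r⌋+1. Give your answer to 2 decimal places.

Sorted: 4.8, 6.2, 8.3, 9.0, 9.1, 9.3, 9.5, 10.0, 10.7, 11.5, 11.6, 13.1, 13.2, 13.6, 16.2, 16.3, 17.3, 18.9, 19.3.
n = 19.
P10: r = 2.8; ranks 2–3 are 6.2, 8.3; interpolating gives 7.88.
P85: r = 16.3; ranks 16–17 are 16.3, 17.3; interpolating gives 16.6.
Difference: 16.6 − 7.88 = 8.72.

8.72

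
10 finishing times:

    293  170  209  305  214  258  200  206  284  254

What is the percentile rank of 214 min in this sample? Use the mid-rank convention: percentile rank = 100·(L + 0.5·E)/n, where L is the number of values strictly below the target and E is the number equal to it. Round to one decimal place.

45.0

Sorted: 170, 200, 206, 209, 214, 254, 258, 284, 293, 305.
Count below 214: L = 4; count equal: E = 1; n = 10.
Percentile rank = 100·(4 + 0.5·1)/10 = 100·4.5/10 = 45.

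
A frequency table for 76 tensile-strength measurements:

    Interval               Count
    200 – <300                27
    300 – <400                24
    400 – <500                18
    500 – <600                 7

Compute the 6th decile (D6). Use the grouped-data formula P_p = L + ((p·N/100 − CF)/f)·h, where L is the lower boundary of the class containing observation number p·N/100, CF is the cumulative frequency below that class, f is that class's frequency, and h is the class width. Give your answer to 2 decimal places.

377.50

N = 76; target position k = 60/100 · 76 = 45.6.
Cumulative frequencies: 27, 51, 69, 76.
Observation 45.6 falls in the class 300 – <400.
L = 300, CF = 27, f = 24, h = 100.
P60 = 300 + ((45.6 − 27)/24)·100 = 300 + 77.5 = 377.5.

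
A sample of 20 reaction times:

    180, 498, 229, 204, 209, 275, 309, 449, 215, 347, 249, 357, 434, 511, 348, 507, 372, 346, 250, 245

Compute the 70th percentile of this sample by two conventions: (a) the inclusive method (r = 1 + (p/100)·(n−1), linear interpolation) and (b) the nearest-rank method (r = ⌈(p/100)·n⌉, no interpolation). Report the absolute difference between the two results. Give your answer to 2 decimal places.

4.50

Sorted: 180, 204, 209, 215, 229, 245, 249, 250, 275, 309, 346, 347, 348, 357, 372, 434, 449, 498, 507, 511.
n = 20.
(a) r = 14.3; between ranks 14 (357) and 15 (372): 361.5.
(b) the nearest-rank method: rank 14 → 357.
|361.5 − 357| = 4.5.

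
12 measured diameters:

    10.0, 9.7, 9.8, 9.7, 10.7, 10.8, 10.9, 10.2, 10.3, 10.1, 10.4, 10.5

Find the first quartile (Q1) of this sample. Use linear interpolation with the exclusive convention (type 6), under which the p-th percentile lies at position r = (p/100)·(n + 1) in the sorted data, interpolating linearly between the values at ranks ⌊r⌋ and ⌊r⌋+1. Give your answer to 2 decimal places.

9.85

Sorted: 9.7, 9.7, 9.8, 10.0, 10.1, 10.2, 10.3, 10.4, 10.5, 10.7, 10.8, 10.9.
n = 12.
r = (25/100)·(12 + 1) = 3.25.
Rank 3 is 9.8 and rank 4 is 10.0.
Interpolate: 9.8 + 0.25·(10.0 − 9.8) = 9.8 + 0.25·0.2 = 9.85.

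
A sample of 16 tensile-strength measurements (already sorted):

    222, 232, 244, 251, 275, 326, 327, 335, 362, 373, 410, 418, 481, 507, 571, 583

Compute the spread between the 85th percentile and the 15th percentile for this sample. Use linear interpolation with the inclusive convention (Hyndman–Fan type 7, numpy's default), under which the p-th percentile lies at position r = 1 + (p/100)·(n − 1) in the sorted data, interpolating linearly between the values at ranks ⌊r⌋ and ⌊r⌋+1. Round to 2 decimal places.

254.75

n = 16.
P15: r = 3.25; ranks 3–4 are 244, 251; interpolating gives 245.75.
P85: r = 13.75; ranks 13–14 are 481, 507; interpolating gives 500.5.
Difference: 500.5 − 245.75 = 254.75.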